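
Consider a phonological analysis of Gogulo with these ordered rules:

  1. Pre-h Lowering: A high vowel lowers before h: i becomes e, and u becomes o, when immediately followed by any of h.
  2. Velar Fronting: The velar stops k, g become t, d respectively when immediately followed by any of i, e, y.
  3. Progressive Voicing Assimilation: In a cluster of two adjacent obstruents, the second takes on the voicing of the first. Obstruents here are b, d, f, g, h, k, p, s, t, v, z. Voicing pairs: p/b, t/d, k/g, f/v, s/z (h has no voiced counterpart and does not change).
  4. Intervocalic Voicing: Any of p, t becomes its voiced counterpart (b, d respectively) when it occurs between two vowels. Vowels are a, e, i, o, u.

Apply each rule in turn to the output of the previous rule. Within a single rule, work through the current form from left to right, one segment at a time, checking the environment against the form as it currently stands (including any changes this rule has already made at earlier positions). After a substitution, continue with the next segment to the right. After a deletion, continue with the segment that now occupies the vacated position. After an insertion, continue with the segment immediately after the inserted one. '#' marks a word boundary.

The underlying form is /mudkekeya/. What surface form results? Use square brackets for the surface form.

1 Pre-h Lowering: no change — [mudkekeya]
2 Velar Fronting: [mudkekeya] → [mudteteya]
3 Progressive Voicing Assimilation: [mudteteya] → [muddeteya]
4 Intervocalic Voicing: [muddeteya] → [muddedeya]

[muddedeya]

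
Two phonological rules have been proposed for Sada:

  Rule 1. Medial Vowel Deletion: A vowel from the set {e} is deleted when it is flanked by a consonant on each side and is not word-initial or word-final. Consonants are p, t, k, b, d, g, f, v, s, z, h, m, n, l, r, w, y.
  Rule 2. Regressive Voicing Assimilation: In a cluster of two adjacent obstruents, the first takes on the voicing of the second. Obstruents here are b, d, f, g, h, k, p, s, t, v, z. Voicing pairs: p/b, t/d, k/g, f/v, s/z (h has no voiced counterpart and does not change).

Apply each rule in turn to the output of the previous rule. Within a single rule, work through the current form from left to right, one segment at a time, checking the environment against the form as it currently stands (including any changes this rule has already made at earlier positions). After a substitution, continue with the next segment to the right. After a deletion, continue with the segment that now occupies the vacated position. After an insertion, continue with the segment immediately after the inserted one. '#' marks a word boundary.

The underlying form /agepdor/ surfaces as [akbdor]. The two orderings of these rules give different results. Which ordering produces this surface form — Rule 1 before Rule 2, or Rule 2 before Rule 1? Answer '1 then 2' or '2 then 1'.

1 then 2

Order 1 then 2:
  1 Medial Vowel Deletion: [agepdor] → [agpdor]
  2 Regressive Voicing Assimilation: [agpdor] → [akbdor]
  result: [akbdor]
Order 2 then 1:
  2 Regressive Voicing Assimilation: [agepdor] → [agebdor]
  1 Medial Vowel Deletion: [agebdor] → [agbdor]
  result: [agbdor]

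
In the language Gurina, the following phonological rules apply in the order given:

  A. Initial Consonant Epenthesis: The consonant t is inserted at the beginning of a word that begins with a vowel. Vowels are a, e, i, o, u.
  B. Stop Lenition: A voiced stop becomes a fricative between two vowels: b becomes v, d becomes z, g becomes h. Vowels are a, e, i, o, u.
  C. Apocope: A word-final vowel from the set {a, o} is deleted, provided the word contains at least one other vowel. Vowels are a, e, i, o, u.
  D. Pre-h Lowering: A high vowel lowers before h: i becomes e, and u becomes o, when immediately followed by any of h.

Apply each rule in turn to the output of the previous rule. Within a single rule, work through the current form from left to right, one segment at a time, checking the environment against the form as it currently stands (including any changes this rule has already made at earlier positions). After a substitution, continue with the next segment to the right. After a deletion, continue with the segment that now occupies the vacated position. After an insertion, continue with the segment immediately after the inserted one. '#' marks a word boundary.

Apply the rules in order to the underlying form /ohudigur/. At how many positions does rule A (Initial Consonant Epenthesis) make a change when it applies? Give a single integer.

1

A Initial Consonant Epenthesis: [ohudigur] → [tohudigur]
B Stop Lenition: [tohudigur] → [tohuzihur]
C Apocope: no change — [tohuzihur]
D Pre-h Lowering: [tohuzihur] → [tohuzehur]
Rule A changed 1 position(s).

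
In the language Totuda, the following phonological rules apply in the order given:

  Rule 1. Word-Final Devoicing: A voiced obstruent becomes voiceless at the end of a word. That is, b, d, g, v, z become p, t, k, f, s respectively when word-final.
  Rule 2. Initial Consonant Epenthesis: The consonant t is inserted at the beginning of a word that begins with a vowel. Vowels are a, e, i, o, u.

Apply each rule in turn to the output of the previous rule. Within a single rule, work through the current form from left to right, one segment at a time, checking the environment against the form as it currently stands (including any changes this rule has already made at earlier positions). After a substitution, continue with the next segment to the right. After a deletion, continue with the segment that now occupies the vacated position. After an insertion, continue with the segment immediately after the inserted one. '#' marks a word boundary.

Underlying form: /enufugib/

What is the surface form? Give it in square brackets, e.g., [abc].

[tenufugip]

Rule 1 Word-Final Devoicing: [enufugib] → [enufugip]
Rule 2 Initial Consonant Epenthesis: [enufugip] → [tenufugip]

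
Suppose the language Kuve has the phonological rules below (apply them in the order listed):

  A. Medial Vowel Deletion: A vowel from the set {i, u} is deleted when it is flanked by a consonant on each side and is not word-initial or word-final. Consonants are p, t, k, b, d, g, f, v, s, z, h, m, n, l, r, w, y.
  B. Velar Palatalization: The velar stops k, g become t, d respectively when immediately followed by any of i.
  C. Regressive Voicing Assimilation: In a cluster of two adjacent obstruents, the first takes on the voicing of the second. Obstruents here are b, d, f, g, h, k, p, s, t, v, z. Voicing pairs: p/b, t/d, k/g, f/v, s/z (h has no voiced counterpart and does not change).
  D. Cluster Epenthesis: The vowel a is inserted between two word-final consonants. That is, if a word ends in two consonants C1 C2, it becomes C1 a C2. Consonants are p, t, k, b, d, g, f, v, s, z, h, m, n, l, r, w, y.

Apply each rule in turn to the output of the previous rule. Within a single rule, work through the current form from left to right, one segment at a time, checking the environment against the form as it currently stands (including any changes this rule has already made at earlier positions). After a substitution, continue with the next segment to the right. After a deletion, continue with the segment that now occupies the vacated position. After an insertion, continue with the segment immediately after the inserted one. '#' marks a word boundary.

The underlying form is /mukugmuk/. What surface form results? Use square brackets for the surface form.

[mggmak]

A Medial Vowel Deletion: [mukugmuk] → [mkgmk]
B Velar Palatalization: no change — [mkgmk]
C Regressive Voicing Assimilation: [mkgmk] → [mggmk]
D Cluster Epenthesis: [mggmk] → [mggmak]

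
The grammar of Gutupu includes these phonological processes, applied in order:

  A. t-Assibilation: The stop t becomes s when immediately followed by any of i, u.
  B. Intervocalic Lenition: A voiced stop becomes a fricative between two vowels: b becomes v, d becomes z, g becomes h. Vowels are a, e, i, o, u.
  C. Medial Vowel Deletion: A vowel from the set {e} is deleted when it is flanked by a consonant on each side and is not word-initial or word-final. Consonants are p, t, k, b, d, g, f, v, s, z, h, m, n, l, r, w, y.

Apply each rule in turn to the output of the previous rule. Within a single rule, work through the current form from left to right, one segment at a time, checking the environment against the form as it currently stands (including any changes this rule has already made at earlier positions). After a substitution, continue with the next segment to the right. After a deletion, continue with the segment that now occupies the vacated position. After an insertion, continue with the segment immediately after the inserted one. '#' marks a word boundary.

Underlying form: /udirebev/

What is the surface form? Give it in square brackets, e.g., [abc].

A t-Assibilation: no change — [udirebev]
B Intervocalic Lenition: [udirebev] → [uzirevev]
C Medial Vowel Deletion: [uzirevev] → [uzirvv]

[uzirvv]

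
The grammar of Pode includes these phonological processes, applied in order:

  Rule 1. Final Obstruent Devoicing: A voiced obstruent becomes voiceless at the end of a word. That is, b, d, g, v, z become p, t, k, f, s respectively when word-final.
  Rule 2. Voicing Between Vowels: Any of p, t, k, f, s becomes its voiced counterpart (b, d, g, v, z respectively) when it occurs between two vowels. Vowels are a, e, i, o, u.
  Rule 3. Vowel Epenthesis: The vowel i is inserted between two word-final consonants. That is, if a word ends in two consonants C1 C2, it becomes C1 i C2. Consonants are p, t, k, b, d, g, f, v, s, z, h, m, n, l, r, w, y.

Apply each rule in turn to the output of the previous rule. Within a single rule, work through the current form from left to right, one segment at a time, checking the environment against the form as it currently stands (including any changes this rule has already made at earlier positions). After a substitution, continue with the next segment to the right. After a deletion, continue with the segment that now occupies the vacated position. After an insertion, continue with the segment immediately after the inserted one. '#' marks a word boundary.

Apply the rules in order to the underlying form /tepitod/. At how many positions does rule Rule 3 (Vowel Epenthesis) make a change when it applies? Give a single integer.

Rule 1 Final Obstruent Devoicing: [tepitod] → [tepitot]
Rule 2 Voicing Between Vowels: [tepitot] → [tebidot]
Rule 3 Vowel Epenthesis: no change — [tebidot]
Rule Rule 3 changed 0 position(s).

0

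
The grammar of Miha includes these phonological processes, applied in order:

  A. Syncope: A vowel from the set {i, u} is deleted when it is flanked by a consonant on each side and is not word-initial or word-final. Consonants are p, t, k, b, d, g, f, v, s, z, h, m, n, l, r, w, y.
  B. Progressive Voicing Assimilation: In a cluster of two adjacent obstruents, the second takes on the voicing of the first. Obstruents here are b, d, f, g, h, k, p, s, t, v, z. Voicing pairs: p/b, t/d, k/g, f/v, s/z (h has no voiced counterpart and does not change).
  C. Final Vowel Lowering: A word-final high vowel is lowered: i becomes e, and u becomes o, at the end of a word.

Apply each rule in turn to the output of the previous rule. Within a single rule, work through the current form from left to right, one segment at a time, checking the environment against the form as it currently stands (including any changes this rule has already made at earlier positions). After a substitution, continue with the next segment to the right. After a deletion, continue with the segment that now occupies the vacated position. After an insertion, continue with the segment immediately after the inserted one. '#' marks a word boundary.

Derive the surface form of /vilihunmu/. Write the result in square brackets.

[vlhnmo]

A Syncope: [vilihunmu] → [vlhnmu]
B Progressive Voicing Assimilation: no change — [vlhnmu]
C Final Vowel Lowering: [vlhnmu] → [vlhnmo]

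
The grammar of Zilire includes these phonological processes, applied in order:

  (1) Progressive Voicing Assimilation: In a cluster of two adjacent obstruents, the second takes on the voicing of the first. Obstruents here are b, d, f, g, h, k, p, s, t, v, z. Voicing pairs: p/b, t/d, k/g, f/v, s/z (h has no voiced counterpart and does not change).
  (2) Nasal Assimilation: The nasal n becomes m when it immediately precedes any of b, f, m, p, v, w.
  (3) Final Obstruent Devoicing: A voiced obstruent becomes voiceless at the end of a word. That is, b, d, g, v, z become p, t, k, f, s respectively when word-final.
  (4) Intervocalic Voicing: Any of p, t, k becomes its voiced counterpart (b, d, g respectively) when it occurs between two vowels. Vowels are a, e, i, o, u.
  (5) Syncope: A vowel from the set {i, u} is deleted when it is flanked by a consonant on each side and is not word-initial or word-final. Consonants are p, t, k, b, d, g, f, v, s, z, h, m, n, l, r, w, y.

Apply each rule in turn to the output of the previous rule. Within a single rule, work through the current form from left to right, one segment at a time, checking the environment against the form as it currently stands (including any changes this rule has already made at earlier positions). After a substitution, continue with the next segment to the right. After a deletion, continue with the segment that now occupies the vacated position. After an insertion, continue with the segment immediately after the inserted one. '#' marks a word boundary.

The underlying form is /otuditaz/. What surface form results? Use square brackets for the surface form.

(1) Progressive Voicing Assimilation: no change — [otuditaz]
(2) Nasal Assimilation: no change — [otuditaz]
(3) Final Obstruent Devoicing: [otuditaz] → [otuditas]
(4) Intervocalic Voicing: [otuditas] → [odudidas]
(5) Syncope: [odudidas] → [odddas]

[odddas]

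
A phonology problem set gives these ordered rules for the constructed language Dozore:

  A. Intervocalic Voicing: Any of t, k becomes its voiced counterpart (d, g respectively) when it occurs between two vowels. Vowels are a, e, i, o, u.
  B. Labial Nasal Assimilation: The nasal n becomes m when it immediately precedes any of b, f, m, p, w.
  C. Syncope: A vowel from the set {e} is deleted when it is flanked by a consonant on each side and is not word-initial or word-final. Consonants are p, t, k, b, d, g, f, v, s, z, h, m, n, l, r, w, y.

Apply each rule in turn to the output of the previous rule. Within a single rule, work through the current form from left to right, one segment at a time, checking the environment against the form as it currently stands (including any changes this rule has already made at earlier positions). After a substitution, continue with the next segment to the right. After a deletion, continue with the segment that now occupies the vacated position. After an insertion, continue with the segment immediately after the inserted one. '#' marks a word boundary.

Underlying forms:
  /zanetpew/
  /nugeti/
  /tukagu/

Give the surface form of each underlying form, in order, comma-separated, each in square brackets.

/zanetpew/:
  A Intervocalic Voicing: no change — [zanetpew]
  B Labial Nasal Assimilation: no change — [zanetpew]
  C Syncope: [zanetpew] → [zantpw]
/nugeti/:
  A Intervocalic Voicing: [nugeti] → [nugedi]
  B Labial Nasal Assimilation: no change — [nugedi]
  C Syncope: [nugedi] → [nugdi]
/tukagu/:
  A Intervocalic Voicing: [tukagu] → [tugagu]
  B Labial Nasal Assimilation: no change — [tugagu]
  C Syncope: no change — [tugagu]

[zantpw], [nugdi], [tugagu]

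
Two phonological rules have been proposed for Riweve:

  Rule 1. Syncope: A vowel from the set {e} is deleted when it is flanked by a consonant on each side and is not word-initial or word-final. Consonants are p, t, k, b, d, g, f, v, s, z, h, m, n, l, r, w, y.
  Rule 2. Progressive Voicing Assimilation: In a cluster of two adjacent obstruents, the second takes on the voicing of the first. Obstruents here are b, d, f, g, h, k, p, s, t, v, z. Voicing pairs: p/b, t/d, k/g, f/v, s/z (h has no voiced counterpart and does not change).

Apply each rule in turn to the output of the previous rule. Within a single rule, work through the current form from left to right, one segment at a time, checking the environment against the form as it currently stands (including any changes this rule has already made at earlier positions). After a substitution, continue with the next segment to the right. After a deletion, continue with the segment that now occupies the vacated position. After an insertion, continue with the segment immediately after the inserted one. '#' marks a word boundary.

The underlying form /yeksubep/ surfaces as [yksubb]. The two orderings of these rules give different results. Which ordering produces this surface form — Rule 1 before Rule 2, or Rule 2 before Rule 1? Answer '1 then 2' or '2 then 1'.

Order 1 then 2:
  1 Syncope: [yeksubep] → [yksubp]
  2 Progressive Voicing Assimilation: [yksubp] → [yksubb]
  result: [yksubb]
Order 2 then 1:
  2 Progressive Voicing Assimilation: no change — [yeksubep]
  1 Syncope: [yeksubep] → [yksubp]
  result: [yksubp]

1 then 2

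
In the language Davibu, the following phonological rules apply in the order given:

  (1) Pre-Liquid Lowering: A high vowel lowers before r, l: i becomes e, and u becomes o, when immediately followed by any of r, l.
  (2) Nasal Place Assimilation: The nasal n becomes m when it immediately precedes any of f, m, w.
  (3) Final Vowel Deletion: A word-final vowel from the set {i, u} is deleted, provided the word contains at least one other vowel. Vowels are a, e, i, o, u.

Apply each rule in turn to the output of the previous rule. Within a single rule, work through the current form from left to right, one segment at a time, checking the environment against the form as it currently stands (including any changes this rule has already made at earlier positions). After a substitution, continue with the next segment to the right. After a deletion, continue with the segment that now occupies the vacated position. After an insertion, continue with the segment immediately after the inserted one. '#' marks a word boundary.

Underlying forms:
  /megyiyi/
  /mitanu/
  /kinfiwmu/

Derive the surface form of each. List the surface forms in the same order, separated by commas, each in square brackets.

/megyiyi/:
  (1) Pre-Liquid Lowering: no change — [megyiyi]
  (2) Nasal Place Assimilation: no change — [megyiyi]
  (3) Final Vowel Deletion: [megyiyi] → [megyiy]
/mitanu/:
  (1) Pre-Liquid Lowering: no change — [mitanu]
  (2) Nasal Place Assimilation: no change — [mitanu]
  (3) Final Vowel Deletion: [mitanu] → [mitan]
/kinfiwmu/:
  (1) Pre-Liquid Lowering: no change — [kinfiwmu]
  (2) Nasal Place Assimilation: [kinfiwmu] → [kimfiwmu]
  (3) Final Vowel Deletion: [kimfiwmu] → [kimfiwm]

[megyiy], [mitan], [kimfiwm]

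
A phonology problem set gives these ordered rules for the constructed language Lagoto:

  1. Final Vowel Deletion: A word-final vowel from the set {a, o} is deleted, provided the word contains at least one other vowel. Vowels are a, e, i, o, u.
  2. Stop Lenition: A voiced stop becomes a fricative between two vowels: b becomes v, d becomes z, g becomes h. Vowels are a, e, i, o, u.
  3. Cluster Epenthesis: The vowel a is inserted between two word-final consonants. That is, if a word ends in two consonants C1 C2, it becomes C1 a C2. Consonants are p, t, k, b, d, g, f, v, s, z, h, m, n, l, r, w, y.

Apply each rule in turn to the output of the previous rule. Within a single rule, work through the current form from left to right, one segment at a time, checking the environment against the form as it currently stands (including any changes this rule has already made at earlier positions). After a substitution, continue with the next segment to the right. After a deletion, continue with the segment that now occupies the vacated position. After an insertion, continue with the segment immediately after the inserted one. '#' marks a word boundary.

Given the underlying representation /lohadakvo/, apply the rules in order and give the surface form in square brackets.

[lohazakav]

1 Final Vowel Deletion: [lohadakvo] → [lohadakv]
2 Stop Lenition: [lohadakv] → [lohazakv]
3 Cluster Epenthesis: [lohazakv] → [lohazakav]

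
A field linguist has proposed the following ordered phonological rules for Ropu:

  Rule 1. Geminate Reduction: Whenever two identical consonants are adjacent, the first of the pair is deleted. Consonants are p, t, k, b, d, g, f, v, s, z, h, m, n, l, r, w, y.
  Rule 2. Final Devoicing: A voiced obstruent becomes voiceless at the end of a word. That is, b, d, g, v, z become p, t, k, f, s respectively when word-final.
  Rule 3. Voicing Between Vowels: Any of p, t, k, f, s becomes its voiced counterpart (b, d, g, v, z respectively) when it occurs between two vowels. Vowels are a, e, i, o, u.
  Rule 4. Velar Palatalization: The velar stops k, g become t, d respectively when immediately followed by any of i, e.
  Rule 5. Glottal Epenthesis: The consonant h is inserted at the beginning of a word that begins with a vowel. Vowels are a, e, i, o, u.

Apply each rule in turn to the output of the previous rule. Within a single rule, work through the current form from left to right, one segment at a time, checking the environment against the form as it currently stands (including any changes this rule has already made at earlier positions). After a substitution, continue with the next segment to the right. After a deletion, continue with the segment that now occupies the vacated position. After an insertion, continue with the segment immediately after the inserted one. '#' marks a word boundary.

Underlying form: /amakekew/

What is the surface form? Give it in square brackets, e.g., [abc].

[hamadedew]

Rule 1 Geminate Reduction: no change — [amakekew]
Rule 2 Final Devoicing: no change — [amakekew]
Rule 3 Voicing Between Vowels: [amakekew] → [amagegew]
Rule 4 Velar Palatalization: [amagegew] → [amadedew]
Rule 5 Glottal Epenthesis: [amadedew] → [hamadedew]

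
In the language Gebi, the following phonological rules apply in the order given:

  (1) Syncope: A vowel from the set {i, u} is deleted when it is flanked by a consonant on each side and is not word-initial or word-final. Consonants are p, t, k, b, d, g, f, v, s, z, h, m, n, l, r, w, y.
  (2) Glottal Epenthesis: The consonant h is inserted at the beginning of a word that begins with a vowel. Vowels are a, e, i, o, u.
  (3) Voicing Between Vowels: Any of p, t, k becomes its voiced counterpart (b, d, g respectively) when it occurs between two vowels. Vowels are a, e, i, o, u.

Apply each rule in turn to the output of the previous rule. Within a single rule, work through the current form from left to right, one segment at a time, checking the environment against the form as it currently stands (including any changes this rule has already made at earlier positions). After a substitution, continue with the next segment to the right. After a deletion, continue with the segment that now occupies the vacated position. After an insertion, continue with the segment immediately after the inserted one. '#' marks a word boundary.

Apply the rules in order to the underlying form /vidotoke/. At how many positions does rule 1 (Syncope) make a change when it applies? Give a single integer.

1

(1) Syncope: [vidotoke] → [vdotoke]
(2) Glottal Epenthesis: no change — [vdotoke]
(3) Voicing Between Vowels: [vdotoke] → [vdodoge]
Rule 1 changed 1 position(s).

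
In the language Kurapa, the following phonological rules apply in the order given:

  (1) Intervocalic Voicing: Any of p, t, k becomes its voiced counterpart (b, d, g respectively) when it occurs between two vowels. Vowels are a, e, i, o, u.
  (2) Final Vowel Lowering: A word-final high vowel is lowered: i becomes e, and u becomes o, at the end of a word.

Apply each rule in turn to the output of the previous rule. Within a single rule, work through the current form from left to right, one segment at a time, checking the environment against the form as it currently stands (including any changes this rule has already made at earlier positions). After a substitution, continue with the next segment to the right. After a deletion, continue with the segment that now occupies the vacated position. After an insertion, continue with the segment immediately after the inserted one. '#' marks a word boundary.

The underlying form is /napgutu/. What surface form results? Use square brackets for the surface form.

(1) Intervocalic Voicing: [napgutu] → [napgudu]
(2) Final Vowel Lowering: [napgudu] → [napgudo]

[napgudo]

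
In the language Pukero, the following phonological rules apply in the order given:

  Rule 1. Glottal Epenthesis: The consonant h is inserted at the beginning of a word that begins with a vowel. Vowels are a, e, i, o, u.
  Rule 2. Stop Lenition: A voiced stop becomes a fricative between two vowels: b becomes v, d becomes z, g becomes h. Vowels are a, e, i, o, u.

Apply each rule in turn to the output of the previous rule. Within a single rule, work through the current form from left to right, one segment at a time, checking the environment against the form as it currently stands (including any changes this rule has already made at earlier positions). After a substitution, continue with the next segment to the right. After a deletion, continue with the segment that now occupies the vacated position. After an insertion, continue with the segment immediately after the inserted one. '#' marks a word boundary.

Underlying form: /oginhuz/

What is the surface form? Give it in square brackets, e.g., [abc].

Rule 1 Glottal Epenthesis: [oginhuz] → [hoginhuz]
Rule 2 Stop Lenition: [hoginhuz] → [hohinhuz]

[hohinhuz]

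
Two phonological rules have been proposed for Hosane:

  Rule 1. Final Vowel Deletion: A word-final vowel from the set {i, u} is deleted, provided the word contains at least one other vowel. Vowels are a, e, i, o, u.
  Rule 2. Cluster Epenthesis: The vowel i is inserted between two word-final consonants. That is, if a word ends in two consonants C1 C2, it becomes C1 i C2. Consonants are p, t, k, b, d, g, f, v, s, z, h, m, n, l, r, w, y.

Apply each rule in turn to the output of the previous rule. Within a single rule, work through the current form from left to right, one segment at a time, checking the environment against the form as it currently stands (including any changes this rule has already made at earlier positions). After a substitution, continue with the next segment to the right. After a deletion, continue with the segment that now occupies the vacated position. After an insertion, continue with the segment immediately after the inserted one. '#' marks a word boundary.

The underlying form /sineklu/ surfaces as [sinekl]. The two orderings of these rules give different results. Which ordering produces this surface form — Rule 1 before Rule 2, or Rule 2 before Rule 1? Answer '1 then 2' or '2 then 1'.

2 then 1

Order 1 then 2:
  1 Final Vowel Deletion: [sineklu] → [sinekl]
  2 Cluster Epenthesis: [sinekl] → [sinekil]
  result: [sinekil]
Order 2 then 1:
  2 Cluster Epenthesis: no change — [sineklu]
  1 Final Vowel Deletion: [sineklu] → [sinekl]
  result: [sinekl]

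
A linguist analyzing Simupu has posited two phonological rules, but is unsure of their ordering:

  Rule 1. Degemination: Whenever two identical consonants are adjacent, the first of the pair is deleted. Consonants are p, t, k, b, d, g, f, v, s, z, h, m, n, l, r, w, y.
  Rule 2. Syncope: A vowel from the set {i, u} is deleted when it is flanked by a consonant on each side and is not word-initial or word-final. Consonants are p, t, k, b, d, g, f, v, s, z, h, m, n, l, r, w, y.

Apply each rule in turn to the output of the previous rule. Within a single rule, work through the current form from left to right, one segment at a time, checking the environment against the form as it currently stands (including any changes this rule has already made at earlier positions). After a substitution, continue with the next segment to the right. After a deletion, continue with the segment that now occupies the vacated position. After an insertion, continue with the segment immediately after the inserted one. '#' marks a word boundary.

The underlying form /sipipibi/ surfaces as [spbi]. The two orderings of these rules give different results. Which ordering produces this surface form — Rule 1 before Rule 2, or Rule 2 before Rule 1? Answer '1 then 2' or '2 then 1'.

2 then 1

Order 1 then 2:
  1 Degemination: no change — [sipipibi]
  2 Syncope: [sipipibi] → [sppbi]
  result: [sppbi]
Order 2 then 1:
  2 Syncope: [sipipibi] → [sppbi]
  1 Degemination: [sppbi] → [spbi]
  result: [spbi]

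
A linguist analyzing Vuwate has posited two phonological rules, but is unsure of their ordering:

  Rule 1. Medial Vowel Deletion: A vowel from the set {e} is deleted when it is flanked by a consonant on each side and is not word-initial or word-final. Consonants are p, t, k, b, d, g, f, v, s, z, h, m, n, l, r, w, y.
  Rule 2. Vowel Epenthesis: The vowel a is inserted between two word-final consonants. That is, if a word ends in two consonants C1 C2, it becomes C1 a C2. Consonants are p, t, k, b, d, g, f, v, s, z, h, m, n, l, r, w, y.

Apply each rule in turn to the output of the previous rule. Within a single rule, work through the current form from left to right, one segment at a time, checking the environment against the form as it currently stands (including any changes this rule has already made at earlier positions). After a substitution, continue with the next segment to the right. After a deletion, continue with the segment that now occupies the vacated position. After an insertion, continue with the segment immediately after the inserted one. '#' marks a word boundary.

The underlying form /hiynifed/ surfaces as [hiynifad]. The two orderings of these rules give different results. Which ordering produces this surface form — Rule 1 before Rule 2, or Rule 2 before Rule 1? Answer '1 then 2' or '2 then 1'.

Order 1 then 2:
  1 Medial Vowel Deletion: [hiynifed] → [hiynifd]
  2 Vowel Epenthesis: [hiynifd] → [hiynifad]
  result: [hiynifad]
Order 2 then 1:
  2 Vowel Epenthesis: no change — [hiynifed]
  1 Medial Vowel Deletion: [hiynifed] → [hiynifd]
  result: [hiynifd]

1 then 2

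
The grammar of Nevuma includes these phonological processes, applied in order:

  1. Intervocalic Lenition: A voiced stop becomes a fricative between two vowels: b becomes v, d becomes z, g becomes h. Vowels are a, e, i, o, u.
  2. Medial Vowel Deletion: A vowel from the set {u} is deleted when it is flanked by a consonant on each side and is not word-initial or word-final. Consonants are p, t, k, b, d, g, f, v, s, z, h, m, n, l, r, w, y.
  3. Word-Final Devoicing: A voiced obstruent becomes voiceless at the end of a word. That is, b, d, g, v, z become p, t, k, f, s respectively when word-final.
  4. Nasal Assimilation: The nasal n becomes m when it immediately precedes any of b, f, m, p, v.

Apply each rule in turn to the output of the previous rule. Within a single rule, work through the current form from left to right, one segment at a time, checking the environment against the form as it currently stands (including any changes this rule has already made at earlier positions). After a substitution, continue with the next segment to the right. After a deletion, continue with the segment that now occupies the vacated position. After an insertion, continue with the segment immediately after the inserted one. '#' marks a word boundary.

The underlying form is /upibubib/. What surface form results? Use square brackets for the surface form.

[upivvip]

1 Intervocalic Lenition: [upibubib] → [upivuvib]
2 Medial Vowel Deletion: [upivuvib] → [upivvib]
3 Word-Final Devoicing: [upivvib] → [upivvip]
4 Nasal Assimilation: no change — [upivvip]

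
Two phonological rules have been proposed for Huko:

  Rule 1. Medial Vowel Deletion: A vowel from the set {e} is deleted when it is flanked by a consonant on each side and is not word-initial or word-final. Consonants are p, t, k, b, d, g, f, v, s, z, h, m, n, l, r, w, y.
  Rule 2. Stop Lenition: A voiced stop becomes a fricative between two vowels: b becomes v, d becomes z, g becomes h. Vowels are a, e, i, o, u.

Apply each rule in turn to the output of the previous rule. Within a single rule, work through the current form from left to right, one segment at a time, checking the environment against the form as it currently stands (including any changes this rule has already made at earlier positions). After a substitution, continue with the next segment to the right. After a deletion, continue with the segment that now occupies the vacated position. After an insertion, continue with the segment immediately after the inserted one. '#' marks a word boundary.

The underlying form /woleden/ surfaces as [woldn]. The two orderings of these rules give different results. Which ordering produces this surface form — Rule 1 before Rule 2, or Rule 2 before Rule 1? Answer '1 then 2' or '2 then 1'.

Order 1 then 2:
  1 Medial Vowel Deletion: [woleden] → [woldn]
  2 Stop Lenition: no change — [woldn]
  result: [woldn]
Order 2 then 1:
  2 Stop Lenition: [woleden] → [wolezen]
  1 Medial Vowel Deletion: [wolezen] → [wolzn]
  result: [wolzn]

1 then 2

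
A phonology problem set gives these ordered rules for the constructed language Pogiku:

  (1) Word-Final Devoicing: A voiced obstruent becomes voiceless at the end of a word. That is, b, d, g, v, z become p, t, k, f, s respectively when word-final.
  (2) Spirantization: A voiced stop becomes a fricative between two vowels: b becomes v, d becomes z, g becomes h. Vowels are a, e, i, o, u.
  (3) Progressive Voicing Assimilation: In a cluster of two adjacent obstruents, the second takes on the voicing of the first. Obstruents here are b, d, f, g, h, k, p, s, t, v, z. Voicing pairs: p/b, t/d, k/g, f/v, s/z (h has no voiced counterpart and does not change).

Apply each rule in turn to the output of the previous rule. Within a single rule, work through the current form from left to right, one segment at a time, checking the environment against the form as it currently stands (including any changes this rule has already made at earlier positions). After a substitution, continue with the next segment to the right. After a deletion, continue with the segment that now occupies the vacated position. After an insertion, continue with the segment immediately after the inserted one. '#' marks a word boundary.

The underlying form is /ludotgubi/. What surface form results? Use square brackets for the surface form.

[luzotkuvi]

(1) Word-Final Devoicing: no change — [ludotgubi]
(2) Spirantization: [ludotgubi] → [luzotguvi]
(3) Progressive Voicing Assimilation: [luzotguvi] → [luzotkuvi]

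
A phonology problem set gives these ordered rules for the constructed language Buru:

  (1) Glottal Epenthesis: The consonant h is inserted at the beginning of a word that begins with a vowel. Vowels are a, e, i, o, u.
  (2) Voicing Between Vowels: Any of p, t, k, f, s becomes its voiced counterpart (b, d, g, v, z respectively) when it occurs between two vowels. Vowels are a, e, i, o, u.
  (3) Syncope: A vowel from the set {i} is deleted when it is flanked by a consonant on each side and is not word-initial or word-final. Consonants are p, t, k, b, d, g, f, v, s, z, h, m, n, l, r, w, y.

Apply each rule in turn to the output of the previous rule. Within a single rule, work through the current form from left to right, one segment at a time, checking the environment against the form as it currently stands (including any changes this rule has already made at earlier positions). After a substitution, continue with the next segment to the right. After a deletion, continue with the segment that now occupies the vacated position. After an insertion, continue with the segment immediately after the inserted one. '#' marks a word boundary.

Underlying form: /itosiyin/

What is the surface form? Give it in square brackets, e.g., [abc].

(1) Glottal Epenthesis: [itosiyin] → [hitosiyin]
(2) Voicing Between Vowels: [hitosiyin] → [hidoziyin]
(3) Syncope: [hidoziyin] → [hdozyn]

[hdozyn]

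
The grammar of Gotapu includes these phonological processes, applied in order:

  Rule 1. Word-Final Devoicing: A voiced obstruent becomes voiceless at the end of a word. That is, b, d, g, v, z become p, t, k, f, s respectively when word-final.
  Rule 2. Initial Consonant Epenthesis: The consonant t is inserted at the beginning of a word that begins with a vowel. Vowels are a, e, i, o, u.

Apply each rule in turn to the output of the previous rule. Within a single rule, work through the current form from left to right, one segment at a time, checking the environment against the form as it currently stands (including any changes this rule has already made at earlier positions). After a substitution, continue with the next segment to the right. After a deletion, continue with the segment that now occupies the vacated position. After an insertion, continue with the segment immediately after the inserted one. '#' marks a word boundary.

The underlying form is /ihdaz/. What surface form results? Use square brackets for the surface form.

Rule 1 Word-Final Devoicing: [ihdaz] → [ihdas]
Rule 2 Initial Consonant Epenthesis: [ihdas] → [tihdas]

[tihdas]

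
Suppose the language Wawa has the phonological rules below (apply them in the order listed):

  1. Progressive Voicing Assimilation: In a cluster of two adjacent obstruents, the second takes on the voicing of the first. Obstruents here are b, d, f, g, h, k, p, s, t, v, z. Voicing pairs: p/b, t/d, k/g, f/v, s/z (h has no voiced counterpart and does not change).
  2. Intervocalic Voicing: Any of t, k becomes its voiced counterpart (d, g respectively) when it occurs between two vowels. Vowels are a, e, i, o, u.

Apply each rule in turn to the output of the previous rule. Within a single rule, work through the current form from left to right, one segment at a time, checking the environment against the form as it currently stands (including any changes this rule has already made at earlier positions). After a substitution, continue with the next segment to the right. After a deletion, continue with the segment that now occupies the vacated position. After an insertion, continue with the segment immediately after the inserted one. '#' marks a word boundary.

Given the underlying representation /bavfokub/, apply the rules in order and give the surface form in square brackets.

1 Progressive Voicing Assimilation: [bavfokub] → [bavvokub]
2 Intervocalic Voicing: [bavvokub] → [bavvogub]

[bavvogub]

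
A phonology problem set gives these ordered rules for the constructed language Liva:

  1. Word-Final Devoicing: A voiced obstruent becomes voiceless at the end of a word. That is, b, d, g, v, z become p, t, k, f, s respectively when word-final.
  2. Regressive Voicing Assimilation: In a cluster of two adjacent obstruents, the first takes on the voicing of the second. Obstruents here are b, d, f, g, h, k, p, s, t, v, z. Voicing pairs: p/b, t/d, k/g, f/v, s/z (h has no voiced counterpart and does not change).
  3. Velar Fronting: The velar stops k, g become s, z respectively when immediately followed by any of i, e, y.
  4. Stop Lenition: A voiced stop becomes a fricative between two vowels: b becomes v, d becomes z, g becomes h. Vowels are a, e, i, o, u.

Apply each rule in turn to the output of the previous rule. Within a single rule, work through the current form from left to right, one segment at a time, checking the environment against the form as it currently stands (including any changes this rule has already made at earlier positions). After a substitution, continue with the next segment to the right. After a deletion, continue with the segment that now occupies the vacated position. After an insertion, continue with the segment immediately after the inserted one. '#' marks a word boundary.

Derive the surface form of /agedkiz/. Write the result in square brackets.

1 Word-Final Devoicing: [agedkiz] → [agedkis]
2 Regressive Voicing Assimilation: [agedkis] → [agetkis]
3 Velar Fronting: [agetkis] → [azetsis]
4 Stop Lenition: no change — [azetsis]

[azetsis]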